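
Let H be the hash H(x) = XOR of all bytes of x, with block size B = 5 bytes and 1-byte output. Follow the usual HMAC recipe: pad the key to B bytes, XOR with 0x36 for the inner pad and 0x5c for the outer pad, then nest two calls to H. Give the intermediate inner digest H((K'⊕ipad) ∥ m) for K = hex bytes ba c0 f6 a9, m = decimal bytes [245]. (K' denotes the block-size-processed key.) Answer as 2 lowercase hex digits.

e6

Key hex bytes ba c0 f6 a9 is 4 bytes ≤ B = 5; zero-pad to 5 bytes: K' = ba c0 f6 a9 00.
K' ⊕ ipad = 8c f6 c0 9f 36.
Inner input = 8c f6 c0 9f 36 ∥ f5.
Inner hash: XOR 8c⊕f6⊕c0⊕9f⊕36⊕f5 = e6.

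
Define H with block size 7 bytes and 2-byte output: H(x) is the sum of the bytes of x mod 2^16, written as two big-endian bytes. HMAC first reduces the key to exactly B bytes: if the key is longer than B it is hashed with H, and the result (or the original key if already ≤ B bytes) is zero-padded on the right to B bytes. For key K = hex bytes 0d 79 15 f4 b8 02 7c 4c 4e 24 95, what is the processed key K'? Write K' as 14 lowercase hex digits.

|K| = 11 > B = 7, so first hash the key.
H(K): sum = 13+121+21+244+184+2+124+76+78+36+149 = 1048 → 04 18.
Zero-pad H(K) = 04 18 to 7 bytes: K' = 04 18 00 00 00 00 00.

04180000000000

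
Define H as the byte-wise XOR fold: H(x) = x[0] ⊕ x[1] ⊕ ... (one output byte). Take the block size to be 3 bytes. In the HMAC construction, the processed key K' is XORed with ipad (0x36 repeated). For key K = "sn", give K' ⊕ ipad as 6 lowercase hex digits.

Key "sn" = 73 6e is 2 bytes ≤ B = 3; zero-pad to 3 bytes: K' = 73 6e 00.
XOR each byte with 0x36: 73⊕36=45, 6e⊕36=58, 00⊕36=36.

455836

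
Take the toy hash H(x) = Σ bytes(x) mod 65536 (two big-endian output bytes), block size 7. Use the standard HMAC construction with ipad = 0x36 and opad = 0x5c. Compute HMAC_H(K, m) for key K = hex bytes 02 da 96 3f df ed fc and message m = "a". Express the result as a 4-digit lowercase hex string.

04a1

Key hex bytes 02 da 96 3f df ed fc is exactly B = 7 bytes: K' = 02 da 96 3f df ed fc.
K' ⊕ ipad = 34 ec a0 09 e9 db ca.  K' ⊕ opad = 5e 86 ca 63 83 b1 a0.
Inner input = (K'⊕ipad) ∥ m = 34 ec a0 09 e9 db ca ∥ 61.
Inner hash: sum = 52+236+160+9+233+219+202+97 = 1208 → 04 b8.
Outer input = (K'⊕opad) ∥ inner = 5e 86 ca 63 83 b1 a0 ∥ 04 b8.
Outer hash (tag): sum = 94+134+202+99+131+177+160+4+184 = 1185 → 04 a1.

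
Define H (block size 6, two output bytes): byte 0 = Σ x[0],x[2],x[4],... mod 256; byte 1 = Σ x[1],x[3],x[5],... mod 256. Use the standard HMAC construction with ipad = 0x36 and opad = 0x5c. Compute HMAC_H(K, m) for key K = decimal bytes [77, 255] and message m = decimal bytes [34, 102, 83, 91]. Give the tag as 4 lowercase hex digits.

2551

Key decimal bytes [77, 255] = 4d ff is 2 bytes ≤ B = 6; zero-pad to 6 bytes: K' = 4d ff 00 00 00 00.
K' ⊕ ipad = 7b c9 36 36 36 36.  K' ⊕ opad = 11 a3 5c 5c 5c 5c.
Inner input = (K'⊕ipad) ∥ m = 7b c9 36 36 36 36 ∥ 22 66 53 5b.
Inner hash: even-index sum = 348 mod 256 = 92; odd-index sum = 502 mod 256 = 246 → 5c f6.
Outer input = (K'⊕opad) ∥ inner = 11 a3 5c 5c 5c 5c ∥ 5c f6.
Outer hash (tag): even-index sum = 293 mod 256 = 37; odd-index sum = 593 mod 256 = 81 → 25 51.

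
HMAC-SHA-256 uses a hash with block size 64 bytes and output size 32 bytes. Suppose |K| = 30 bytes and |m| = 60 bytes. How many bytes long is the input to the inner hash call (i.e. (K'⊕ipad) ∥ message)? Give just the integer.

Key is 30 ≤ 64 bytes, zero-padded: |K'| = 64.
Inner input = (K'⊕ipad) ∥ m → 64 + 60 = 124 bytes.

124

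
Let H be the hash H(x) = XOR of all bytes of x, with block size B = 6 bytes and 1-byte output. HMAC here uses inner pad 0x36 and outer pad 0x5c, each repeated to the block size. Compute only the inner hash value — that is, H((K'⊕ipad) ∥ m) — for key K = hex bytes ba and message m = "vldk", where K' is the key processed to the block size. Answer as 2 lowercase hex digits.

Key hex bytes ba is 1 byte ≤ B = 6; zero-pad to 6 bytes: K' = ba 00 00 00 00 00.
K' ⊕ ipad = 8c 36 36 36 36 36.
Inner input = 8c 36 36 36 36 36 ∥ 76 6c 64 6b.
Inner hash: XOR 8c⊕36⊕36⊕36⊕36⊕36⊕76⊕6c⊕64⊕6b = af.

af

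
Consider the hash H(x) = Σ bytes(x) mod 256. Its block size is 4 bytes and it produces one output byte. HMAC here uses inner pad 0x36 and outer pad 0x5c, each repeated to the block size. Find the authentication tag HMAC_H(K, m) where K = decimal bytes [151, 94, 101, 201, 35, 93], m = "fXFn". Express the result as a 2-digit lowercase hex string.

Key decimal bytes [151, 94, 101, 201, 35, 93] = 97 5e 65 c9 23 5d is 6 bytes > B = 4, so hash it first: H(key) = a3, then zero-pad to 4 bytes: K' = a3 00 00 00.
K' ⊕ ipad = 95 36 36 36.  K' ⊕ opad = ff 5c 5c 5c.
Inner input = (K'⊕ipad) ∥ m = 95 36 36 36 ∥ 66 58 46 6e.
Inner hash: sum = 149+54+54+54+102+88+70+110 = 681; mod 256 = 169 → a9.
Outer input = (K'⊕opad) ∥ inner = ff 5c 5c 5c ∥ a9.
Outer hash (tag): sum = 255+92+92+92+169 = 700; mod 256 = 188 → bc.

bc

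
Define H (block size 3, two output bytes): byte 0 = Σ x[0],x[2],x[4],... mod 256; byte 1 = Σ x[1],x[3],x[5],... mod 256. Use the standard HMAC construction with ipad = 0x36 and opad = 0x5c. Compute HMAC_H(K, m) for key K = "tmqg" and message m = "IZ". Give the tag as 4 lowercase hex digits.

Key "tmqg" = 74 6d 71 67 is 4 bytes > B = 3, so hash it first: H(key) = e5 d4, then zero-pad to 3 bytes: K' = e5 d4 00.
K' ⊕ ipad = d3 e2 36.  K' ⊕ opad = b9 88 5c.
Inner input = (K'⊕ipad) ∥ m = d3 e2 36 ∥ 49 5a.
Inner hash: even-index sum = 355 mod 256 = 99; odd-index sum = 299 mod 256 = 43 → 63 2b.
Outer input = (K'⊕opad) ∥ inner = b9 88 5c ∥ 63 2b.
Outer hash (tag): even-index sum = 320 mod 256 = 64; odd-index sum = 235 mod 256 = 235 → 40 eb.

40eb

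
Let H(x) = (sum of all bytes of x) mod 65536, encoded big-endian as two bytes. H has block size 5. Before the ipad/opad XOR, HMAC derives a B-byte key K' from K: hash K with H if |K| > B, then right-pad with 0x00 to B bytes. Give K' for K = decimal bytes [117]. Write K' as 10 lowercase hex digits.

7500000000

Key decimal bytes [117] = 75 is 1 byte ≤ B = 5; zero-pad to 5 bytes: K' = 75 00 00 00 00.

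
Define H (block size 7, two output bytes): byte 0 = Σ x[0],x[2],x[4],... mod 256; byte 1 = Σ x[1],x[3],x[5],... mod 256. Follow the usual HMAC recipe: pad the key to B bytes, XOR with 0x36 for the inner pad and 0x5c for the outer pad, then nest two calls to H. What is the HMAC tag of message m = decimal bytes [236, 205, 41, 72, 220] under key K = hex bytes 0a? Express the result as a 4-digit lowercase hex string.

fd07

Key hex bytes 0a is 1 byte ≤ B = 7; zero-pad to 7 bytes: K' = 0a 00 00 00 00 00 00.
K' ⊕ ipad = 3c 36 36 36 36 36 36.  K' ⊕ opad = 56 5c 5c 5c 5c 5c 5c.
Inner input = (K'⊕ipad) ∥ m = 3c 36 36 36 36 36 36 ∥ ec cd 29 48 dc.
Inner hash: even-index sum = 499 mod 256 = 243; odd-index sum = 659 mod 256 = 147 → f3 93.
Outer input = (K'⊕opad) ∥ inner = 56 5c 5c 5c 5c 5c 5c ∥ f3 93.
Outer hash (tag): even-index sum = 509 mod 256 = 253; odd-index sum = 519 mod 256 = 7 → fd 07.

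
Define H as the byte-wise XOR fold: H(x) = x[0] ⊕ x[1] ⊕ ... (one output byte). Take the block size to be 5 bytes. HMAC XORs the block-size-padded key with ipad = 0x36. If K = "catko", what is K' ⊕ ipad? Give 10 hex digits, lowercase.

Key "catko" = 63 61 74 6b 6f is exactly B = 5 bytes: K' = 63 61 74 6b 6f.
XOR each byte with 0x36: 63⊕36=55, 61⊕36=57, 74⊕36=42, 6b⊕36=5d, 6f⊕36=59.

5557425d59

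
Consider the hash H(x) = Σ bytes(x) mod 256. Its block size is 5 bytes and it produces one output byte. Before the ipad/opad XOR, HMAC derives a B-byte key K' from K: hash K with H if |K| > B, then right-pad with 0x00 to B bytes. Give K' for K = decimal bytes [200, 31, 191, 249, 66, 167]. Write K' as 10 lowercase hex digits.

|K| = 6 > B = 5, so first hash the key.
H(K): sum = 200+31+191+249+66+167 = 904; mod 256 = 136 → 88.
Zero-pad H(K) = 88 to 5 bytes: K' = 88 00 00 00 00.

8800000000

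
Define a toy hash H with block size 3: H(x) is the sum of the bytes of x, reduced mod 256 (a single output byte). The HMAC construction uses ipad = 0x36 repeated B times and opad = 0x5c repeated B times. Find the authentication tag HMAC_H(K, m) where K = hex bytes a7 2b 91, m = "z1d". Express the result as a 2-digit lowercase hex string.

Key hex bytes a7 2b 91 is exactly B = 3 bytes: K' = a7 2b 91.
K' ⊕ ipad = 91 1d a7.  K' ⊕ opad = fb 77 cd.
Inner input = (K'⊕ipad) ∥ m = 91 1d a7 ∥ 7a 31 64.
Inner hash: sum = 145+29+167+122+49+100 = 612; mod 256 = 100 → 64.
Outer input = (K'⊕opad) ∥ inner = fb 77 cd ∥ 64.
Outer hash (tag): sum = 251+119+205+100 = 675; mod 256 = 163 → a3.

a3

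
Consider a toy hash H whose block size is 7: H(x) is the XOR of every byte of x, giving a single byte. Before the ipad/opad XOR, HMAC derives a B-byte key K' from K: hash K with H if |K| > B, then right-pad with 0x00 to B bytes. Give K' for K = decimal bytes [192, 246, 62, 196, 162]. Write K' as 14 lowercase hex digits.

Key decimal bytes [192, 246, 62, 196, 162] = c0 f6 3e c4 a2 is 5 bytes ≤ B = 7; zero-pad to 7 bytes: K' = c0 f6 3e c4 a2 00 00.

c0f63ec4a20000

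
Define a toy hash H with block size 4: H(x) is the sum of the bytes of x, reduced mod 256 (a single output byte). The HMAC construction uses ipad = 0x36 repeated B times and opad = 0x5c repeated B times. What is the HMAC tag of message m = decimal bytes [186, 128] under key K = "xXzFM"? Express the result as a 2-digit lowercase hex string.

5c

Key "xXzFM" = 78 58 7a 46 4d is 5 bytes > B = 4, so hash it first: H(key) = dd, then zero-pad to 4 bytes: K' = dd 00 00 00.
K' ⊕ ipad = eb 36 36 36.  K' ⊕ opad = 81 5c 5c 5c.
Inner input = (K'⊕ipad) ∥ m = eb 36 36 36 ∥ ba 80.
Inner hash: sum = 235+54+54+54+186+128 = 711; mod 256 = 199 → c7.
Outer input = (K'⊕opad) ∥ inner = 81 5c 5c 5c ∥ c7.
Outer hash (tag): sum = 129+92+92+92+199 = 604; mod 256 = 92 → 5c.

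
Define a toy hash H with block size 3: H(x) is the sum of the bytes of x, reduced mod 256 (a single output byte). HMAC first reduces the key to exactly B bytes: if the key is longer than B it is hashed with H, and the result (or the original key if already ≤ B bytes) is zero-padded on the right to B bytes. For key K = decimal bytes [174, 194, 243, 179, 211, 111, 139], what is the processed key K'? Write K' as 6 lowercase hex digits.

|K| = 7 > B = 3, so first hash the key.
H(K): sum = 174+194+243+179+211+111+139 = 1251; mod 256 = 227 → e3.
Zero-pad H(K) = e3 to 3 bytes: K' = e3 00 00.

e30000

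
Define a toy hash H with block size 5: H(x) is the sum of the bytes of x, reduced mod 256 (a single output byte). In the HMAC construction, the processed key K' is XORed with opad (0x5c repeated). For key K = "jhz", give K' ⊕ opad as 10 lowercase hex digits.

3634265c5c

Key "jhz" = 6a 68 7a is 3 bytes ≤ B = 5; zero-pad to 5 bytes: K' = 6a 68 7a 00 00.
XOR each byte with 0x5c: 6a⊕5c=36, 68⊕5c=34, 7a⊕5c=26, 00⊕5c=5c, 00⊕5c=5c.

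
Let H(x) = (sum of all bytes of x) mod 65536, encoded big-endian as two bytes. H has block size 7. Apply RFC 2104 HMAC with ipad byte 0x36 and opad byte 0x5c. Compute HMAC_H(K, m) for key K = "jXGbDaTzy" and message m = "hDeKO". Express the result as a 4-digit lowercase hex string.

Key "jXGbDaTzy" = 6a 58 47 62 44 61 54 7a 79 is 9 bytes > B = 7, so hash it first: H(key) = 03 57, then zero-pad to 7 bytes: K' = 03 57 00 00 00 00 00.
K' ⊕ ipad = 35 61 36 36 36 36 36.  K' ⊕ opad = 5f 0b 5c 5c 5c 5c 5c.
Inner input = (K'⊕ipad) ∥ m = 35 61 36 36 36 36 36 ∥ 68 44 65 4b 4f.
Inner hash: sum = 53+97+54+54+54+54+54+104+68+101+75+79 = 847 → 03 4f.
Outer input = (K'⊕opad) ∥ inner = 5f 0b 5c 5c 5c 5c 5c ∥ 03 4f.
Outer hash (tag): sum = 95+11+92+92+92+92+92+3+79 = 648 → 02 88.

0288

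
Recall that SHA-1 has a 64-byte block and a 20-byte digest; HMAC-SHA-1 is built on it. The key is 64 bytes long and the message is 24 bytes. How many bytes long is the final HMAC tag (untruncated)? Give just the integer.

The tag is one SHA-1 digest: 20 bytes.

20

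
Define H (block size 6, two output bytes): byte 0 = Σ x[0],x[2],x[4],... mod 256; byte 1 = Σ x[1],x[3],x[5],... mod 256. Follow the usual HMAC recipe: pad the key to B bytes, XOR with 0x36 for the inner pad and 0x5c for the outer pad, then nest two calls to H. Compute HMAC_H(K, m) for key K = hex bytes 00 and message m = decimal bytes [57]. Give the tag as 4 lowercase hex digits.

efb6

Key hex bytes 00 is 1 byte ≤ B = 6; zero-pad to 6 bytes: K' = 00 00 00 00 00 00.
K' ⊕ ipad = 36 36 36 36 36 36.  K' ⊕ opad = 5c 5c 5c 5c 5c 5c.
Inner input = (K'⊕ipad) ∥ m = 36 36 36 36 36 36 ∥ 39.
Inner hash: even-index sum = 219 mod 256 = 219; odd-index sum = 162 mod 256 = 162 → db a2.
Outer input = (K'⊕opad) ∥ inner = 5c 5c 5c 5c 5c 5c ∥ db a2.
Outer hash (tag): even-index sum = 495 mod 256 = 239; odd-index sum = 438 mod 256 = 182 → ef b6.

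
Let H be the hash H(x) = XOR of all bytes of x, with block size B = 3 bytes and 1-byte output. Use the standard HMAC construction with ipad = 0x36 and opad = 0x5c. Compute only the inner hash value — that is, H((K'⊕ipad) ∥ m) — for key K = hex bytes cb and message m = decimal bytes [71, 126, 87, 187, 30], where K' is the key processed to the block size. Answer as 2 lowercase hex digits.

Key hex bytes cb is 1 byte ≤ B = 3; zero-pad to 3 bytes: K' = cb 00 00.
K' ⊕ ipad = fd 36 36.
Inner input = fd 36 36 ∥ 47 7e 57 bb 1e.
Inner hash: XOR fd⊕36⊕36⊕47⊕7e⊕57⊕bb⊕1e = 36.

36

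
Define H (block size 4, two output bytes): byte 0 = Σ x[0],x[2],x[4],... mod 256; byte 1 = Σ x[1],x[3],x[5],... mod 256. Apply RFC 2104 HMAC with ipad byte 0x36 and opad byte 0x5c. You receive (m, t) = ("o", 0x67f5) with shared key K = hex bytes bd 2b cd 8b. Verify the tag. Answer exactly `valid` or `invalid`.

Key hex bytes bd 2b cd 8b is exactly B = 4 bytes: K' = bd 2b cd 8b.
K' ⊕ ipad = 8b 1d fb bd; K' ⊕ opad = e1 77 91 d7.
Inner hash: even-index sum = 501 mod 256 = 245; odd-index sum = 218 mod 256 = 218 → f5 da.
Outer hash (recomputed tag): even-index sum = 615 mod 256 = 103; odd-index sum = 552 mod 256 = 40 → 67 28.
Recomputed tag = 6728; claimed = 67f5 → mismatch.

invalid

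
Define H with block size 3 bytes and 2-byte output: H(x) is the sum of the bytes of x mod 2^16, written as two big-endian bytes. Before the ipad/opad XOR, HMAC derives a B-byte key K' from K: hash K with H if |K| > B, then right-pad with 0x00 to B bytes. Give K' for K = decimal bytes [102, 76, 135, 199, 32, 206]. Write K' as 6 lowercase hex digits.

|K| = 6 > B = 3, so first hash the key.
H(K): sum = 102+76+135+199+32+206 = 750 → 02 ee.
Zero-pad H(K) = 02 ee to 3 bytes: K' = 02 ee 00.

02ee00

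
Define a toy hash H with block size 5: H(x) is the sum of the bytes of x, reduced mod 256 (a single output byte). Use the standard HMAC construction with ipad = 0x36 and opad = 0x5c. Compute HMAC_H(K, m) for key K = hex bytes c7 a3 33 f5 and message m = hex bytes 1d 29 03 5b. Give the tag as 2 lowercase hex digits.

Key hex bytes c7 a3 33 f5 is 4 bytes ≤ B = 5; zero-pad to 5 bytes: K' = c7 a3 33 f5 00.
K' ⊕ ipad = f1 95 05 c3 36.  K' ⊕ opad = 9b ff 6f a9 5c.
Inner input = (K'⊕ipad) ∥ m = f1 95 05 c3 36 ∥ 1d 29 03 5b.
Inner hash: sum = 241+149+5+195+54+29+41+3+91 = 808; mod 256 = 40 → 28.
Outer input = (K'⊕opad) ∥ inner = 9b ff 6f a9 5c ∥ 28.
Outer hash (tag): sum = 155+255+111+169+92+40 = 822; mod 256 = 54 → 36.

36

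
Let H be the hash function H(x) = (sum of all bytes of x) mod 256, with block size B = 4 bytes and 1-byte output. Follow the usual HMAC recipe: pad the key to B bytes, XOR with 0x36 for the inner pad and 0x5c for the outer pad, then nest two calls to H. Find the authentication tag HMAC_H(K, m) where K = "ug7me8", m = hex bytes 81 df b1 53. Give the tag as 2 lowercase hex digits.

86

Key "ug7me8" = 75 67 37 6d 65 38 is 6 bytes > B = 4, so hash it first: H(key) = 1d, then zero-pad to 4 bytes: K' = 1d 00 00 00.
K' ⊕ ipad = 2b 36 36 36.  K' ⊕ opad = 41 5c 5c 5c.
Inner input = (K'⊕ipad) ∥ m = 2b 36 36 36 ∥ 81 df b1 53.
Inner hash: sum = 43+54+54+54+129+223+177+83 = 817; mod 256 = 49 → 31.
Outer input = (K'⊕opad) ∥ inner = 41 5c 5c 5c ∥ 31.
Outer hash (tag): sum = 65+92+92+92+49 = 390; mod 256 = 134 → 86.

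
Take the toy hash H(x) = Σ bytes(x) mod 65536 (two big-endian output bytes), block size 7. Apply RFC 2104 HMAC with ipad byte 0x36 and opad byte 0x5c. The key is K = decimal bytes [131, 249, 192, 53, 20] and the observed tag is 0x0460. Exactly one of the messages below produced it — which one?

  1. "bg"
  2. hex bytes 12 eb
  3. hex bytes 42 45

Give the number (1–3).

Key decimal bytes [131, 249, 192, 53, 20] = 83 f9 c0 35 14 is 5 bytes ≤ B = 7; zero-pad to 7 bytes: K' = 83 f9 c0 35 14 00 00.
K' ⊕ ipad = b5 cf f6 03 22 36 36; K' ⊕ opad = df a5 9c 69 48 5c 5c.
m1: inner = H(b5 cf f6 03 22 36 36 62 67) = 03 d4; tag = H(df a5 9c 69 48 5c 5c 03 d4) = 0460 ← matches
m2: inner = H(b5 cf f6 03 22 36 36 12 eb) = 04 08; tag = H(df a5 9c 69 48 5c 5c 04 08) = 0395
m3: inner = H(b5 cf f6 03 22 36 36 42 45) = 03 92; tag = H(df a5 9c 69 48 5c 5c 03 92) = 041e

1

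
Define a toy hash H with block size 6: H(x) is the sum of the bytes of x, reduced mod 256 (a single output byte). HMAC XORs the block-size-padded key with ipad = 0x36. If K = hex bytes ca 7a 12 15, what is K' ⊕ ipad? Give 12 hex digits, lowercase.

Key hex bytes ca 7a 12 15 is 4 bytes ≤ B = 6; zero-pad to 6 bytes: K' = ca 7a 12 15 00 00.
XOR each byte with 0x36: ca⊕36=fc, 7a⊕36=4c, 12⊕36=24, 15⊕36=23, 00⊕36=36, 00⊕36=36.

fc4c24233636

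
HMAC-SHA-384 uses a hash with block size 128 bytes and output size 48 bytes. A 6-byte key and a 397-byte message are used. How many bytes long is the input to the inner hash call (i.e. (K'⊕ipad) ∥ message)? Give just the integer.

Key is 6 ≤ 128 bytes, zero-padded: |K'| = 128.
Inner input = (K'⊕ipad) ∥ m → 128 + 397 = 525 bytes.

525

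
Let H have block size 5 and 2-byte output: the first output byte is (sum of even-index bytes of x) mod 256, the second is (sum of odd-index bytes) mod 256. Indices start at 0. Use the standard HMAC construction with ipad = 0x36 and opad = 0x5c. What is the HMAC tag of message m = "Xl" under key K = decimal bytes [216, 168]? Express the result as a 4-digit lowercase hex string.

6816

Key decimal bytes [216, 168] = d8 a8 is 2 bytes ≤ B = 5; zero-pad to 5 bytes: K' = d8 a8 00 00 00.
K' ⊕ ipad = ee 9e 36 36 36.  K' ⊕ opad = 84 f4 5c 5c 5c.
Inner input = (K'⊕ipad) ∥ m = ee 9e 36 36 36 ∥ 58 6c.
Inner hash: even-index sum = 454 mod 256 = 198; odd-index sum = 300 mod 256 = 44 → c6 2c.
Outer input = (K'⊕opad) ∥ inner = 84 f4 5c 5c 5c ∥ c6 2c.
Outer hash (tag): even-index sum = 360 mod 256 = 104; odd-index sum = 534 mod 256 = 22 → 68 16.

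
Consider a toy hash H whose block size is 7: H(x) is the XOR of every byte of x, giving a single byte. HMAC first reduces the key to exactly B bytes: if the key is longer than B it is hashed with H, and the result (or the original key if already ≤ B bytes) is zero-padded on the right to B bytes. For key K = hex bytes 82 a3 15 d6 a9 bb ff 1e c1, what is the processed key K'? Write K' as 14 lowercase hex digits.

|K| = 9 > B = 7, so first hash the key.
H(K): XOR 82⊕a3⊕15⊕d6⊕a9⊕bb⊕ff⊕1e⊕c1 = d0.
Zero-pad H(K) = d0 to 7 bytes: K' = d0 00 00 00 00 00 00.

d0000000000000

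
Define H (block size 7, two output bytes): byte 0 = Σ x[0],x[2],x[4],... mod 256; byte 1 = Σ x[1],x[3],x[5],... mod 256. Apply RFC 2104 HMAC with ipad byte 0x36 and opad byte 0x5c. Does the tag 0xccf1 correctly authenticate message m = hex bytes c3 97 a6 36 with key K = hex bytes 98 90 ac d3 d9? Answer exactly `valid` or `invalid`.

Key hex bytes 98 90 ac d3 d9 is 5 bytes ≤ B = 7; zero-pad to 7 bytes: K' = 98 90 ac d3 d9 00 00.
K' ⊕ ipad = ae a6 9a e5 ef 36 36; K' ⊕ opad = c4 cc f0 8f 85 5c 5c.
Inner hash: even-index sum = 826 mod 256 = 58; odd-index sum = 810 mod 256 = 42 → 3a 2a.
Outer hash (recomputed tag): even-index sum = 703 mod 256 = 191; odd-index sum = 497 mod 256 = 241 → bf f1.
Recomputed tag = bff1; claimed = ccf1 → mismatch.

invalid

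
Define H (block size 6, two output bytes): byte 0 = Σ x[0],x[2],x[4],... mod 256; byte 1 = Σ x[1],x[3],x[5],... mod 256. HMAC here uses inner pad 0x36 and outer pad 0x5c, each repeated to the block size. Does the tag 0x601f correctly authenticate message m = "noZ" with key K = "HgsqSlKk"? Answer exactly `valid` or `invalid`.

valid

Key "HgsqSlKk" = 48 67 73 71 53 6c 4b 6b is 8 bytes > B = 6, so hash it first: H(key) = 59 af, then zero-pad to 6 bytes: K' = 59 af 00 00 00 00.
K' ⊕ ipad = 6f 99 36 36 36 36; K' ⊕ opad = 05 f3 5c 5c 5c 5c.
Inner hash: even-index sum = 419 mod 256 = 163; odd-index sum = 372 mod 256 = 116 → a3 74.
Outer hash (recomputed tag): even-index sum = 352 mod 256 = 96; odd-index sum = 543 mod 256 = 31 → 60 1f.
Recomputed tag = 601f; claimed = 601f → match.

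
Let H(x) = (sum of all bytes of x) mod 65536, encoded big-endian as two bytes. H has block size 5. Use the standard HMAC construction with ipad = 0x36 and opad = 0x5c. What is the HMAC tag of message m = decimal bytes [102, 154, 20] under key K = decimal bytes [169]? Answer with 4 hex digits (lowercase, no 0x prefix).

02f2

Key decimal bytes [169] = a9 is 1 byte ≤ B = 5; zero-pad to 5 bytes: K' = a9 00 00 00 00.
K' ⊕ ipad = 9f 36 36 36 36.  K' ⊕ opad = f5 5c 5c 5c 5c.
Inner input = (K'⊕ipad) ∥ m = 9f 36 36 36 36 ∥ 66 9a 14.
Inner hash: sum = 159+54+54+54+54+102+154+20 = 651 → 02 8b.
Outer input = (K'⊕opad) ∥ inner = f5 5c 5c 5c 5c ∥ 02 8b.
Outer hash (tag): sum = 245+92+92+92+92+2+139 = 754 → 02 f2.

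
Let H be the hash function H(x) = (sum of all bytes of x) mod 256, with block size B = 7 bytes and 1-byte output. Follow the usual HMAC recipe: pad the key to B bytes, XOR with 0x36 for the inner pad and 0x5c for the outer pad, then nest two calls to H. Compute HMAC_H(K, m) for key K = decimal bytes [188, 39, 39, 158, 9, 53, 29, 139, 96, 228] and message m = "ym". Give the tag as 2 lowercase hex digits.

c4

Key decimal bytes [188, 39, 39, 158, 9, 53, 29, 139, 96, 228] = bc 27 27 9e 09 35 1d 8b 60 e4 is 10 bytes > B = 7, so hash it first: H(key) = d2, then zero-pad to 7 bytes: K' = d2 00 00 00 00 00 00.
K' ⊕ ipad = e4 36 36 36 36 36 36.  K' ⊕ opad = 8e 5c 5c 5c 5c 5c 5c.
Inner input = (K'⊕ipad) ∥ m = e4 36 36 36 36 36 36 ∥ 79 6d.
Inner hash: sum = 228+54+54+54+54+54+54+121+109 = 782; mod 256 = 14 → 0e.
Outer input = (K'⊕opad) ∥ inner = 8e 5c 5c 5c 5c 5c 5c ∥ 0e.
Outer hash (tag): sum = 142+92+92+92+92+92+92+14 = 708; mod 256 = 196 → c4.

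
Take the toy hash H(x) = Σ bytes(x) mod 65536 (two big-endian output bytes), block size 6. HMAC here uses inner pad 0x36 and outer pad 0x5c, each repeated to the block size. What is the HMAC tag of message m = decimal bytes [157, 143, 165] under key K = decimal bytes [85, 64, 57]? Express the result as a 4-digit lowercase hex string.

01fc

Key decimal bytes [85, 64, 57] = 55 40 39 is 3 bytes ≤ B = 6; zero-pad to 6 bytes: K' = 55 40 39 00 00 00.
K' ⊕ ipad = 63 76 0f 36 36 36.  K' ⊕ opad = 09 1c 65 5c 5c 5c.
Inner input = (K'⊕ipad) ∥ m = 63 76 0f 36 36 36 ∥ 9d 8f a5.
Inner hash: sum = 99+118+15+54+54+54+157+143+165 = 859 → 03 5b.
Outer input = (K'⊕opad) ∥ inner = 09 1c 65 5c 5c 5c ∥ 03 5b.
Outer hash (tag): sum = 9+28+101+92+92+92+3+91 = 508 → 01 fc.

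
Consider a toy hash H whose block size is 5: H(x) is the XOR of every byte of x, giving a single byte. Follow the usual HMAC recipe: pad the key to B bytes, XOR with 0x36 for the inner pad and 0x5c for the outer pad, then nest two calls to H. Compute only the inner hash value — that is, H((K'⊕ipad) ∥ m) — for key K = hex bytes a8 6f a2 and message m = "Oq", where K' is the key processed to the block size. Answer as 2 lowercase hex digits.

Key hex bytes a8 6f a2 is 3 bytes ≤ B = 5; zero-pad to 5 bytes: K' = a8 6f a2 00 00.
K' ⊕ ipad = 9e 59 94 36 36.
Inner input = 9e 59 94 36 36 ∥ 4f 71.
Inner hash: XOR 9e⊕59⊕94⊕36⊕36⊕4f⊕71 = 6d.

6d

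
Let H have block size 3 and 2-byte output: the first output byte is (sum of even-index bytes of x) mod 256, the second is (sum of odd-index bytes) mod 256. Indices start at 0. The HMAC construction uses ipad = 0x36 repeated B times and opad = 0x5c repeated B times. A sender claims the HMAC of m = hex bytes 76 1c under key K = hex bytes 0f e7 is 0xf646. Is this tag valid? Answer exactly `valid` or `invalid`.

valid

Key hex bytes 0f e7 is 2 bytes ≤ B = 3; zero-pad to 3 bytes: K' = 0f e7 00.
K' ⊕ ipad = 39 d1 36; K' ⊕ opad = 53 bb 5c.
Inner hash: even-index sum = 139 mod 256 = 139; odd-index sum = 327 mod 256 = 71 → 8b 47.
Outer hash (recomputed tag): even-index sum = 246 mod 256 = 246; odd-index sum = 326 mod 256 = 70 → f6 46.
Recomputed tag = f646; claimed = f646 → match.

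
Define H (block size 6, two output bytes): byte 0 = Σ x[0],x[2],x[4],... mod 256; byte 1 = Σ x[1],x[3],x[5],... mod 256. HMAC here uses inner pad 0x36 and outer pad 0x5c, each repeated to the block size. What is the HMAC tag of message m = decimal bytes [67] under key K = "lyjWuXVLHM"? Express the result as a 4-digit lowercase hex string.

fbb8

Key "lyjWuXVLHM" = 6c 79 6a 57 75 58 56 4c 48 4d is 10 bytes > B = 6, so hash it first: H(key) = e9 c1, then zero-pad to 6 bytes: K' = e9 c1 00 00 00 00.
K' ⊕ ipad = df f7 36 36 36 36.  K' ⊕ opad = b5 9d 5c 5c 5c 5c.
Inner input = (K'⊕ipad) ∥ m = df f7 36 36 36 36 ∥ 43.
Inner hash: even-index sum = 398 mod 256 = 142; odd-index sum = 355 mod 256 = 99 → 8e 63.
Outer input = (K'⊕opad) ∥ inner = b5 9d 5c 5c 5c 5c ∥ 8e 63.
Outer hash (tag): even-index sum = 507 mod 256 = 251; odd-index sum = 440 mod 256 = 184 → fb b8.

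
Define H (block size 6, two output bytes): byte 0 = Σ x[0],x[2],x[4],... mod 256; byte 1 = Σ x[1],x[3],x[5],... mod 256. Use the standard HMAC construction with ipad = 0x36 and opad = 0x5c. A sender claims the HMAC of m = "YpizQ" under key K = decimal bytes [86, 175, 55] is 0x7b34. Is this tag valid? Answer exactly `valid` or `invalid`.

Key decimal bytes [86, 175, 55] = 56 af 37 is 3 bytes ≤ B = 6; zero-pad to 6 bytes: K' = 56 af 37 00 00 00.
K' ⊕ ipad = 60 99 01 36 36 36; K' ⊕ opad = 0a f3 6b 5c 5c 5c.
Inner hash: even-index sum = 426 mod 256 = 170; odd-index sum = 495 mod 256 = 239 → aa ef.
Outer hash (recomputed tag): even-index sum = 379 mod 256 = 123; odd-index sum = 666 mod 256 = 154 → 7b 9a.
Recomputed tag = 7b9a; claimed = 7b34 → mismatch.

invalid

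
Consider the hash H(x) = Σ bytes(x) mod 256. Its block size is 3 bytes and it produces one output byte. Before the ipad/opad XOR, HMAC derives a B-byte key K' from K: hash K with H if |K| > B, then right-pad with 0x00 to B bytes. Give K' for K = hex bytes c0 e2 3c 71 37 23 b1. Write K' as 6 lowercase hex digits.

|K| = 7 > B = 3, so first hash the key.
H(K): sum = 192+226+60+113+55+35+177 = 858; mod 256 = 90 → 5a.
Zero-pad H(K) = 5a to 3 bytes: K' = 5a 00 00.

5a0000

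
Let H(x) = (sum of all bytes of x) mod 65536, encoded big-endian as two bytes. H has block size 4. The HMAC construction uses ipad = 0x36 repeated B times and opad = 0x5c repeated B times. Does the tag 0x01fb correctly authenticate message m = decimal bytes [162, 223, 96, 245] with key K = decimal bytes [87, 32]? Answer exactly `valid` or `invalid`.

Key decimal bytes [87, 32] = 57 20 is 2 bytes ≤ B = 4; zero-pad to 4 bytes: K' = 57 20 00 00.
K' ⊕ ipad = 61 16 36 36; K' ⊕ opad = 0b 7c 5c 5c.
Inner hash: sum = 97+22+54+54+162+223+96+245 = 953 → 03 b9.
Outer hash (recomputed tag): sum = 11+124+92+92+3+185 = 507 → 01 fb.
Recomputed tag = 01fb; claimed = 01fb → match.

valid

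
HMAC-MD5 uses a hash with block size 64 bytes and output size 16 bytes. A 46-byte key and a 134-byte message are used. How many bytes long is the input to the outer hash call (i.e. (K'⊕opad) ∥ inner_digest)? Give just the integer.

80

Key is 46 ≤ 64 bytes, zero-padded: |K'| = 64.
Outer input = (K'⊕opad) ∥ H(inner) → 64 + 16 = 80 bytes.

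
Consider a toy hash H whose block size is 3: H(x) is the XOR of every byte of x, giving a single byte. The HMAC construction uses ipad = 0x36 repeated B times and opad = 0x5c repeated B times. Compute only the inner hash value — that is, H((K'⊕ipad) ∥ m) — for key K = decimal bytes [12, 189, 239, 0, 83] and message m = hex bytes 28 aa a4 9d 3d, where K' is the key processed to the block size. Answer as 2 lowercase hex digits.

bd

Key decimal bytes [12, 189, 239, 0, 83] = 0c bd ef 00 53 is 5 bytes > B = 3, so hash it first: H(key) = 0d, then zero-pad to 3 bytes: K' = 0d 00 00.
K' ⊕ ipad = 3b 36 36.
Inner input = 3b 36 36 ∥ 28 aa a4 9d 3d.
Inner hash: XOR 3b⊕36⊕36⊕28⊕aa⊕a4⊕9d⊕3d = bd.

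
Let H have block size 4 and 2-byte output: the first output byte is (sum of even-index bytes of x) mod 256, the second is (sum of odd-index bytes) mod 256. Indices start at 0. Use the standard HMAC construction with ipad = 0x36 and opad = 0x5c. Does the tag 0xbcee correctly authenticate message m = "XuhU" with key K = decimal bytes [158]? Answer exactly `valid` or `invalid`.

valid

Key decimal bytes [158] = 9e is 1 byte ≤ B = 4; zero-pad to 4 bytes: K' = 9e 00 00 00.
K' ⊕ ipad = a8 36 36 36; K' ⊕ opad = c2 5c 5c 5c.
Inner hash: even-index sum = 414 mod 256 = 158; odd-index sum = 310 mod 256 = 54 → 9e 36.
Outer hash (recomputed tag): even-index sum = 444 mod 256 = 188; odd-index sum = 238 mod 256 = 238 → bc ee.
Recomputed tag = bcee; claimed = bcee → match.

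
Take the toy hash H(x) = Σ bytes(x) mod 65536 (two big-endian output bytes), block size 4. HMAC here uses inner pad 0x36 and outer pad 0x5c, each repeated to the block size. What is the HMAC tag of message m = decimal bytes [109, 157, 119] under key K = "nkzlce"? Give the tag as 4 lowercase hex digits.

Key "nkzlce" = 6e 6b 7a 6c 63 65 is 6 bytes > B = 4, so hash it first: H(key) = 02 87, then zero-pad to 4 bytes: K' = 02 87 00 00.
K' ⊕ ipad = 34 b1 36 36.  K' ⊕ opad = 5e db 5c 5c.
Inner input = (K'⊕ipad) ∥ m = 34 b1 36 36 ∥ 6d 9d 77.
Inner hash: sum = 52+177+54+54+109+157+119 = 722 → 02 d2.
Outer input = (K'⊕opad) ∥ inner = 5e db 5c 5c ∥ 02 d2.
Outer hash (tag): sum = 94+219+92+92+2+210 = 709 → 02 c5.

02c5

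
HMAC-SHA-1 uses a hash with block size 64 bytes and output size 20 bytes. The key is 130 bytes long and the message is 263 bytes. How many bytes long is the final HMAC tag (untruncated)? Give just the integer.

The tag is one SHA-1 digest: 20 bytes.

20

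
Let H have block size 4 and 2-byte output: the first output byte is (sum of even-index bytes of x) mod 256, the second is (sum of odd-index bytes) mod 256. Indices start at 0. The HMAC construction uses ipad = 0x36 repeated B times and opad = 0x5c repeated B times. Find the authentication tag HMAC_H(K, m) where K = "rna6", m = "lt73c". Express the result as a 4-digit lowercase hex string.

0c9b

Key "rna6" = 72 6e 61 36 is exactly B = 4 bytes: K' = 72 6e 61 36.
K' ⊕ ipad = 44 58 57 00.  K' ⊕ opad = 2e 32 3d 6a.
Inner input = (K'⊕ipad) ∥ m = 44 58 57 00 ∥ 6c 74 37 33 63.
Inner hash: even-index sum = 417 mod 256 = 161; odd-index sum = 255 mod 256 = 255 → a1 ff.
Outer input = (K'⊕opad) ∥ inner = 2e 32 3d 6a ∥ a1 ff.
Outer hash (tag): even-index sum = 268 mod 256 = 12; odd-index sum = 411 mod 256 = 155 → 0c 9b.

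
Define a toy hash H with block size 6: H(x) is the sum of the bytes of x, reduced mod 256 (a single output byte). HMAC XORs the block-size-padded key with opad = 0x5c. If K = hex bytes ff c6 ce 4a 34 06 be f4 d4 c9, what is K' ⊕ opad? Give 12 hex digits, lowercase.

3a5c5c5c5c5c

Key hex bytes ff c6 ce 4a 34 06 be f4 d4 c9 is 10 bytes > B = 6, so hash it first: H(key) = 66, then zero-pad to 6 bytes: K' = 66 00 00 00 00 00.
XOR each byte with 0x5c: 66⊕5c=3a, 00⊕5c=5c, 00⊕5c=5c, 00⊕5c=5c, 00⊕5c=5c, 00⊕5c=5c.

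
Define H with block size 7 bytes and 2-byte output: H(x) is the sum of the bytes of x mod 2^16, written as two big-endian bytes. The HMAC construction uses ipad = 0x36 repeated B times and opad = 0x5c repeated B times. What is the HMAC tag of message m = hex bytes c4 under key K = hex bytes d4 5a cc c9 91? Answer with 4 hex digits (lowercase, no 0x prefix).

Key hex bytes d4 5a cc c9 91 is 5 bytes ≤ B = 7; zero-pad to 7 bytes: K' = d4 5a cc c9 91 00 00.
K' ⊕ ipad = e2 6c fa ff a7 36 36.  K' ⊕ opad = 88 06 90 95 cd 5c 5c.
Inner input = (K'⊕ipad) ∥ m = e2 6c fa ff a7 36 36 ∥ c4.
Inner hash: sum = 226+108+250+255+167+54+54+196 = 1310 → 05 1e.
Outer input = (K'⊕opad) ∥ inner = 88 06 90 95 cd 5c 5c ∥ 05 1e.
Outer hash (tag): sum = 136+6+144+149+205+92+92+5+30 = 859 → 03 5b.

035b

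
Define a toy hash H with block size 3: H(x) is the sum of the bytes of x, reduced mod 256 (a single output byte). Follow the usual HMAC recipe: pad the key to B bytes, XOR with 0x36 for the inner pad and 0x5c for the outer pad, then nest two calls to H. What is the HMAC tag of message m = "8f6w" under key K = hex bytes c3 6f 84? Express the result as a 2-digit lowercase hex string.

f5

Key hex bytes c3 6f 84 is exactly B = 3 bytes: K' = c3 6f 84.
K' ⊕ ipad = f5 59 b2.  K' ⊕ opad = 9f 33 d8.
Inner input = (K'⊕ipad) ∥ m = f5 59 b2 ∥ 38 66 36 77.
Inner hash: sum = 245+89+178+56+102+54+119 = 843; mod 256 = 75 → 4b.
Outer input = (K'⊕opad) ∥ inner = 9f 33 d8 ∥ 4b.
Outer hash (tag): sum = 159+51+216+75 = 501; mod 256 = 245 → f5.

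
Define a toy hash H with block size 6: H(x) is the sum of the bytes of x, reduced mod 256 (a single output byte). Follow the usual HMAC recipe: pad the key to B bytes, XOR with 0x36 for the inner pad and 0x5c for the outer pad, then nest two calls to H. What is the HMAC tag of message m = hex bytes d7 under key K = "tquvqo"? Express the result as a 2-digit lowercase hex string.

Key "tquvqo" = 74 71 75 76 71 6f is exactly B = 6 bytes: K' = 74 71 75 76 71 6f.
K' ⊕ ipad = 42 47 43 40 47 59.  K' ⊕ opad = 28 2d 29 2a 2d 33.
Inner input = (K'⊕ipad) ∥ m = 42 47 43 40 47 59 ∥ d7.
Inner hash: sum = 66+71+67+64+71+89+215 = 643; mod 256 = 131 → 83.
Outer input = (K'⊕opad) ∥ inner = 28 2d 29 2a 2d 33 ∥ 83.
Outer hash (tag): sum = 40+45+41+42+45+51+131 = 395; mod 256 = 139 → 8b.

8b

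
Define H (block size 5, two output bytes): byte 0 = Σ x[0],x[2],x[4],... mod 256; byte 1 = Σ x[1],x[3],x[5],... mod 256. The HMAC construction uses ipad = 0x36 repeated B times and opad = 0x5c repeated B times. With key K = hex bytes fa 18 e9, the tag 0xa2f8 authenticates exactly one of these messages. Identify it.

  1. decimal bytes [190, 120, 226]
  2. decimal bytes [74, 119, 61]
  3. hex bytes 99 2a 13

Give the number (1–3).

2

Key hex bytes fa 18 e9 is 3 bytes ≤ B = 5; zero-pad to 5 bytes: K' = fa 18 e9 00 00.
K' ⊕ ipad = cc 2e df 36 36; K' ⊕ opad = a6 44 b5 5c 5c.
m1: inner = H(cc 2e df 36 36 be 78 e2) = 59 04; tag = H(a6 44 b5 5c 5c 59 04) = bbf9
m2: inner = H(cc 2e df 36 36 4a 77 3d) = 58 eb; tag = H(a6 44 b5 5c 5c 58 eb) = a2f8 ← matches
m3: inner = H(cc 2e df 36 36 99 2a 13) = 0b 10; tag = H(a6 44 b5 5c 5c 0b 10) = c7ab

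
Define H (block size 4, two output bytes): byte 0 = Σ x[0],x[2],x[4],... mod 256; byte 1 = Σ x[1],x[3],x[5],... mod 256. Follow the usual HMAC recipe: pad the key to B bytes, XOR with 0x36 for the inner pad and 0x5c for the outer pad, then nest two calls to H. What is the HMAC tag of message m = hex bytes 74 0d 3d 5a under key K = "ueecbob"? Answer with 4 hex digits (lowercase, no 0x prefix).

Key "ueecbob" = 75 65 65 63 62 6f 62 is 7 bytes > B = 4, so hash it first: H(key) = 9e 37, then zero-pad to 4 bytes: K' = 9e 37 00 00.
K' ⊕ ipad = a8 01 36 36.  K' ⊕ opad = c2 6b 5c 5c.
Inner input = (K'⊕ipad) ∥ m = a8 01 36 36 ∥ 74 0d 3d 5a.
Inner hash: even-index sum = 399 mod 256 = 143; odd-index sum = 158 mod 256 = 158 → 8f 9e.
Outer input = (K'⊕opad) ∥ inner = c2 6b 5c 5c ∥ 8f 9e.
Outer hash (tag): even-index sum = 429 mod 256 = 173; odd-index sum = 357 mod 256 = 101 → ad 65.

ad65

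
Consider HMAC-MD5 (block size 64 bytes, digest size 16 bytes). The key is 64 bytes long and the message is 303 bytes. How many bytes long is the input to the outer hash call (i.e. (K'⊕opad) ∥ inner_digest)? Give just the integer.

Key is 64 ≤ 64 bytes, zero-padded: |K'| = 64.
Outer input = (K'⊕opad) ∥ H(inner) → 64 + 16 = 80 bytes.

80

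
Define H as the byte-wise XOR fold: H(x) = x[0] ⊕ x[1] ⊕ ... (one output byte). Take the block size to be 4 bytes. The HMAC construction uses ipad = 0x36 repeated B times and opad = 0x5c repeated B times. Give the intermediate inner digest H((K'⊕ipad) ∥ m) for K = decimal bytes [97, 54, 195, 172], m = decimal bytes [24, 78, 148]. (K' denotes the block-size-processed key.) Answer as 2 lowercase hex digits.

Key decimal bytes [97, 54, 195, 172] = 61 36 c3 ac is exactly B = 4 bytes: K' = 61 36 c3 ac.
K' ⊕ ipad = 57 00 f5 9a.
Inner input = 57 00 f5 9a ∥ 18 4e 94.
Inner hash: XOR 57⊕00⊕f5⊕9a⊕18⊕4e⊕94 = fa.

fa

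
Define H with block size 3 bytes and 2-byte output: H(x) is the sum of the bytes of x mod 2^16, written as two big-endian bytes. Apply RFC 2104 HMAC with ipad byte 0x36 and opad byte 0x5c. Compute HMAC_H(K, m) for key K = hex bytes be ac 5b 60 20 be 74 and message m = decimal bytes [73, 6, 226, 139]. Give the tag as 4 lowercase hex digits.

0150

Key hex bytes be ac 5b 60 20 be 74 is 7 bytes > B = 3, so hash it first: H(key) = 03 77, then zero-pad to 3 bytes: K' = 03 77 00.
K' ⊕ ipad = 35 41 36.  K' ⊕ opad = 5f 2b 5c.
Inner input = (K'⊕ipad) ∥ m = 35 41 36 ∥ 49 06 e2 8b.
Inner hash: sum = 53+65+54+73+6+226+139 = 616 → 02 68.
Outer input = (K'⊕opad) ∥ inner = 5f 2b 5c ∥ 02 68.
Outer hash (tag): sum = 95+43+92+2+104 = 336 → 01 50.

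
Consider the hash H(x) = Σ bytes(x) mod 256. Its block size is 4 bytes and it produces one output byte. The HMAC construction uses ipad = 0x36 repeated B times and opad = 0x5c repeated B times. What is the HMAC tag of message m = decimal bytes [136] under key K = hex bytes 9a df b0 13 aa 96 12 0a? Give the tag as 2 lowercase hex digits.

b0

Key hex bytes 9a df b0 13 aa 96 12 0a is 8 bytes > B = 4, so hash it first: H(key) = 98, then zero-pad to 4 bytes: K' = 98 00 00 00.
K' ⊕ ipad = ae 36 36 36.  K' ⊕ opad = c4 5c 5c 5c.
Inner input = (K'⊕ipad) ∥ m = ae 36 36 36 ∥ 88.
Inner hash: sum = 174+54+54+54+136 = 472; mod 256 = 216 → d8.
Outer input = (K'⊕opad) ∥ inner = c4 5c 5c 5c ∥ d8.
Outer hash (tag): sum = 196+92+92+92+216 = 688; mod 256 = 176 → b0.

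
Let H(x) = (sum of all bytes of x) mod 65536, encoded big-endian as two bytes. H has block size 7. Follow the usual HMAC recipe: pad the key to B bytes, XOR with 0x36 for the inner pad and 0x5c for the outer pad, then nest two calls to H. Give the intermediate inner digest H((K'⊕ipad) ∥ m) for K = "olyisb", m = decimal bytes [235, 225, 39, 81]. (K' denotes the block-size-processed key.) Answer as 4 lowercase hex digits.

0474

Key "olyisb" = 6f 6c 79 69 73 62 is 6 bytes ≤ B = 7; zero-pad to 7 bytes: K' = 6f 6c 79 69 73 62 00.
K' ⊕ ipad = 59 5a 4f 5f 45 54 36.
Inner input = 59 5a 4f 5f 45 54 36 ∥ eb e1 27 51.
Inner hash: sum = 89+90+79+95+69+84+54+235+225+39+81 = 1140 → 04 74.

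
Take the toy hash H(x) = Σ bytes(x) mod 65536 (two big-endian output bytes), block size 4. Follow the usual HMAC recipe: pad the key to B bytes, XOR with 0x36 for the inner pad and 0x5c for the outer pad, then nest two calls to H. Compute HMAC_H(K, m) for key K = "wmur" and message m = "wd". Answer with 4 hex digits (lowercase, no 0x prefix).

Key "wmur" = 77 6d 75 72 is exactly B = 4 bytes: K' = 77 6d 75 72.
K' ⊕ ipad = 41 5b 43 44.  K' ⊕ opad = 2b 31 29 2e.
Inner input = (K'⊕ipad) ∥ m = 41 5b 43 44 ∥ 77 64.
Inner hash: sum = 65+91+67+68+119+100 = 510 → 01 fe.
Outer input = (K'⊕opad) ∥ inner = 2b 31 29 2e ∥ 01 fe.
Outer hash (tag): sum = 43+49+41+46+1+254 = 434 → 01 b2.

01b2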